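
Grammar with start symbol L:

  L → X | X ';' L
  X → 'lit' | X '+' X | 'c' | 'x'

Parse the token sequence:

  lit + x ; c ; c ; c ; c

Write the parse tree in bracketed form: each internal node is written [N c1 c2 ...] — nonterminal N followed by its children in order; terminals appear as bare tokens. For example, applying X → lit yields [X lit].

[L [X [X lit] + [X x]] ; [L [X c] ; [L [X c] ; [L [X c] ; [L [X c]]]]]]

L
X ; L
X + X ; L
lit + X ; L
lit + x ; L
lit + x ; X ; L
lit + x ; c ; L
lit + x ; c ; X ; L
lit + x ; c ; c ; L
lit + x ; c ; c ; X ; L
lit + x ; c ; c ; c ; L
lit + x ; c ; c ; c ; X
lit + x ; c ; c ; c ; c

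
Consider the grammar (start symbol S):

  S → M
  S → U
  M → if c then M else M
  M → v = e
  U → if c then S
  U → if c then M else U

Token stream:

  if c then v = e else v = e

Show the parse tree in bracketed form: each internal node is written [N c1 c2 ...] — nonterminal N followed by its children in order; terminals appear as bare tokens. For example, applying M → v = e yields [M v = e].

S
M
if c then M else M
if c then v = e else M
if c then v = e else v = e

[S [M if c then [M v = e] else [M v = e]]]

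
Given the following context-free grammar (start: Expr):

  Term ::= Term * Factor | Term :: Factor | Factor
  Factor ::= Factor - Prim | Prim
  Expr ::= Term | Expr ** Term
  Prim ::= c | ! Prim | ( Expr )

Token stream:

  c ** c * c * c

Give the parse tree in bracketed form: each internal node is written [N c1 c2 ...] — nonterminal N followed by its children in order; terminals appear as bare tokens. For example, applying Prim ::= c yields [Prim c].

Expr
Expr ** Term
Term ** Term
Factor ** Term
Prim ** Term
c ** Term
c ** Term * Factor
c ** Term * Factor * Factor
c ** Factor * Factor * Factor
c ** Prim * Factor * Factor
c ** c * Factor * Factor
c ** c * Prim * Factor
c ** c * c * Factor
c ** c * c * Prim
c ** c * c * c

[Expr [Expr [Term [Factor [Prim c]]]] ** [Term [Term [Term [Factor [Prim c]]] * [Factor [Prim c]]] * [Factor [Prim c]]]]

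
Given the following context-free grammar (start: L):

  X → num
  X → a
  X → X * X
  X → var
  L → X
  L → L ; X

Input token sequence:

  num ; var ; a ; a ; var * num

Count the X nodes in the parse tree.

[L [L [L [L [L [X num]] ; [X var]] ; [X a]] ; [X a]] ; [X [X var] * [X num]]]

7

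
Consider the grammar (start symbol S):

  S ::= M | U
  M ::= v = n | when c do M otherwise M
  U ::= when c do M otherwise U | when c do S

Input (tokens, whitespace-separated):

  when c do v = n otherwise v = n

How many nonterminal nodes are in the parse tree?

[S [M when c do [M v = n] otherwise [M v = n]]]

4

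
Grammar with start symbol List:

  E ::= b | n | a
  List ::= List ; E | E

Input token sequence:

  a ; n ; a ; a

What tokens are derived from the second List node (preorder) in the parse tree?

[List [List [List [List [E a]] ; [E n]] ; [E a]] ; [E a]]

a ; n ; a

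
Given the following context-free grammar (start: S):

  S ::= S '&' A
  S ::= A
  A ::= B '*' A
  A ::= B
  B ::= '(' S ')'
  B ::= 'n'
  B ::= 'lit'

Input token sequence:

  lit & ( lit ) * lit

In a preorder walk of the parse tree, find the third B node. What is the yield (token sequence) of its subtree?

[S [S [A [B lit]]] & [A [B ( [S [A [B lit]]] )] * [A [B lit]]]]

lit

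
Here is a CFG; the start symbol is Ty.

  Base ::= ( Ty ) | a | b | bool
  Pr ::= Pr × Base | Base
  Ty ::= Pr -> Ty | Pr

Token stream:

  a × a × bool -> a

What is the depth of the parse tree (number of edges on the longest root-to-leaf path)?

[Ty [Pr [Pr [Pr [Base a]] × [Base a]] × [Base bool]] -> [Ty [Pr [Base a]]]]

5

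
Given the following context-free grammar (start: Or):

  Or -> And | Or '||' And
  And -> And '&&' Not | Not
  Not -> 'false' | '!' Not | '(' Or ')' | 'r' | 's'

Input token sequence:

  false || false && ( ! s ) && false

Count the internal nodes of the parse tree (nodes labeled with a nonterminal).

14

[Or [Or [And [Not false]]] || [And [And [And [Not false]] && [Not ( [Or [And [Not ! [Not s]]]] )]] && [Not false]]]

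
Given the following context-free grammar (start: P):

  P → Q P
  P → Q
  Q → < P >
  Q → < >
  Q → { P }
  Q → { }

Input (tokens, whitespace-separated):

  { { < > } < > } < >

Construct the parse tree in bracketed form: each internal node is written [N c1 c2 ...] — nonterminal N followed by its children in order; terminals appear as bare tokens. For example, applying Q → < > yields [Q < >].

[P [Q { [P [Q { [P [Q < >]] }] [P [Q < >]]] }] [P [Q < >]]]

P
Q P
{ P } P
{ Q P } P
{ { P } P } P
{ { Q } P } P
{ { < > } P } P
{ { < > } Q } P
{ { < > } < > } P
{ { < > } < > } Q
{ { < > } < > } < >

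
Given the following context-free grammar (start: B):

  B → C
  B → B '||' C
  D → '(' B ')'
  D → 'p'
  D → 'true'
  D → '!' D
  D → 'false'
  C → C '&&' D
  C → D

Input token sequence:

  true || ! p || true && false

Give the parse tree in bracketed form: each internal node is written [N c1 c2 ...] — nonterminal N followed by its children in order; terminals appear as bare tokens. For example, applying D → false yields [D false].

B
B || C
B || C || C
C || C || C
D || C || C
true || C || C
true || D || C
true || ! D || C
true || ! p || C
true || ! p || C && D
true || ! p || D && D
true || ! p || true && D
true || ! p || true && false

[B [B [B [C [D true]]] || [C [D ! [D p]]]] || [C [C [D true]] && [D false]]]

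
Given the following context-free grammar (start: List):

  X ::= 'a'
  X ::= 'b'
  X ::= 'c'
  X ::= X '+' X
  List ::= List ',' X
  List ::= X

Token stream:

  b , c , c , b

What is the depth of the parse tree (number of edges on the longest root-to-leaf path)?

5

[List [List [List [List [X b]] , [X c]] , [X c]] , [X b]]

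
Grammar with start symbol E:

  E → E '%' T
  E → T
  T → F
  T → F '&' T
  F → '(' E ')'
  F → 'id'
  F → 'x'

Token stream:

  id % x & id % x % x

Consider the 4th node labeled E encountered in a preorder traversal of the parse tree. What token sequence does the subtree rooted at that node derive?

id

[E [E [E [E [T [F id]]] % [T [F x] & [T [F id]]]] % [T [F x]]] % [T [F x]]]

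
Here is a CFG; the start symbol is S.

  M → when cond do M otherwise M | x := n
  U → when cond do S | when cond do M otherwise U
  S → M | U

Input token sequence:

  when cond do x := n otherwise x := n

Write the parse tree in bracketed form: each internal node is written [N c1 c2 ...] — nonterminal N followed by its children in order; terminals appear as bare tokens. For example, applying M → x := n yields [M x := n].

[S [M when cond do [M x := n] otherwise [M x := n]]]

S
M
when cond do M otherwise M
when cond do x := n otherwise M
when cond do x := n otherwise x := n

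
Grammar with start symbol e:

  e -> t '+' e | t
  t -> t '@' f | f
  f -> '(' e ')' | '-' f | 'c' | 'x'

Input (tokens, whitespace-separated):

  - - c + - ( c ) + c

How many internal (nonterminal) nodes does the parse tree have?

[e [t [f - [f - [f c]]]] + [e [t [f - [f ( [e [t [f c]]] )]]] + [e [t [f c]]]]]

15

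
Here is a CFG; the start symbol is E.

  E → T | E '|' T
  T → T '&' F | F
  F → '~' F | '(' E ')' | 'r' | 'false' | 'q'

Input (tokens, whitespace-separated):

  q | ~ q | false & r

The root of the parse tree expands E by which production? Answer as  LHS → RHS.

E → E '|' T

[E [E [E [T [F q]]] | [T [F ~ [F q]]]] | [T [T [F false]] & [F r]]]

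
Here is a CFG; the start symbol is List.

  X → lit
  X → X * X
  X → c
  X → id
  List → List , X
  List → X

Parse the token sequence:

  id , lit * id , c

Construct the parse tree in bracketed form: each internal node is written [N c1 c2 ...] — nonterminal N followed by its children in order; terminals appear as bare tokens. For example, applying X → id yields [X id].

List
List , X
List , X , X
X , X , X
id , X , X
id , X * X , X
id , lit * X , X
id , lit * id , X
id , lit * id , c

[List [List [List [X id]] , [X [X lit] * [X id]]] , [X c]]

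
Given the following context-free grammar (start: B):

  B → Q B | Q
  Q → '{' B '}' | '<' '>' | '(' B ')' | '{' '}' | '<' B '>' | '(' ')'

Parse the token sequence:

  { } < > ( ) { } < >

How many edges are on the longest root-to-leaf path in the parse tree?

6

[B [Q { }] [B [Q < >] [B [Q ( )] [B [Q { }] [B [Q < >]]]]]]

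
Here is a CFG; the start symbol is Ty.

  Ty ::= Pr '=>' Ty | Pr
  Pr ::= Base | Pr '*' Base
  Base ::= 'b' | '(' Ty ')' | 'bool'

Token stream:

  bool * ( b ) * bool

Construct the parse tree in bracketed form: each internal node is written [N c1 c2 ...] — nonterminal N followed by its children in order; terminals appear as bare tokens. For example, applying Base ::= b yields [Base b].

Ty
Pr
Pr * Base
Pr * Base * Base
Base * Base * Base
bool * Base * Base
bool * ( Ty ) * Base
bool * ( Pr ) * Base
bool * ( Base ) * Base
bool * ( b ) * Base
bool * ( b ) * bool

[Ty [Pr [Pr [Pr [Base bool]] * [Base ( [Ty [Pr [Base b]]] )]] * [Base bool]]]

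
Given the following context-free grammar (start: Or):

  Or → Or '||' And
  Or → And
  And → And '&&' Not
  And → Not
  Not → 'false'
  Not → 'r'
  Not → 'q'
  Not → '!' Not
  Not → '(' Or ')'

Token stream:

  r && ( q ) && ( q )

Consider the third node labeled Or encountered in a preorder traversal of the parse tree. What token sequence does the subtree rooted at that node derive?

[Or [And [And [And [Not r]] && [Not ( [Or [And [Not q]]] )]] && [Not ( [Or [And [Not q]]] )]]]

q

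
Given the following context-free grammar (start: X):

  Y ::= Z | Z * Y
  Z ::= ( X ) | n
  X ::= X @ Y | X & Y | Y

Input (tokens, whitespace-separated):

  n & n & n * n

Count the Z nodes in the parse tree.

4

[X [X [X [Y [Z n]]] & [Y [Z n]]] & [Y [Z n] * [Y [Z n]]]]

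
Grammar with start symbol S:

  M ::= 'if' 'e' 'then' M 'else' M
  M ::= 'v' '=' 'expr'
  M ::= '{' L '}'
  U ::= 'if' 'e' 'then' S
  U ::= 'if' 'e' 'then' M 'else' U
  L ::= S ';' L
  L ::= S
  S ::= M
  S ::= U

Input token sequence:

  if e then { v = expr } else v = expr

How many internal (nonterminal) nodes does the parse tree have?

[S [M if e then [M { [L [S [M v = expr]]] }] else [M v = expr]]]

7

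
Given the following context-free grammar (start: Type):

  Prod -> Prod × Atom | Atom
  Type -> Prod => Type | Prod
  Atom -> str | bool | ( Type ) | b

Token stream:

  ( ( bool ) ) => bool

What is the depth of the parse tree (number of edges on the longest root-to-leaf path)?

[Type [Prod [Atom ( [Type [Prod [Atom ( [Type [Prod [Atom bool]]] )]]] )]] => [Type [Prod [Atom bool]]]]

9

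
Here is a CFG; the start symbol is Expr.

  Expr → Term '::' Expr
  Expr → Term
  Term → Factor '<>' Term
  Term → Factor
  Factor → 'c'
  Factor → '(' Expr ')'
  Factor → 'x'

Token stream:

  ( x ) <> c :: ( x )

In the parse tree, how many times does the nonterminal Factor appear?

5

[Expr [Term [Factor ( [Expr [Term [Factor x]]] )] <> [Term [Factor c]]] :: [Expr [Term [Factor ( [Expr [Term [Factor x]]] )]]]]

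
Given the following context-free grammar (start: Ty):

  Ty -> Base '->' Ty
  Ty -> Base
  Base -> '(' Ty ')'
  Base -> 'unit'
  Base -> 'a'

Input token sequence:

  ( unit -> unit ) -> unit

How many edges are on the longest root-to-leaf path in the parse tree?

[Ty [Base ( [Ty [Base unit] -> [Ty [Base unit]]] )] -> [Ty [Base unit]]]

5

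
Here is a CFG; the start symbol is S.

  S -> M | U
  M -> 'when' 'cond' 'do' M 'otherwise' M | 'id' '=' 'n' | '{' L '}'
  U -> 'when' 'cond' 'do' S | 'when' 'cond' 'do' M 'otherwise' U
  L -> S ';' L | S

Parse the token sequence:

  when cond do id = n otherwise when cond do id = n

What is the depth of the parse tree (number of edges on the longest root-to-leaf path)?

[S [U when cond do [M id = n] otherwise [U when cond do [S [M id = n]]]]]

5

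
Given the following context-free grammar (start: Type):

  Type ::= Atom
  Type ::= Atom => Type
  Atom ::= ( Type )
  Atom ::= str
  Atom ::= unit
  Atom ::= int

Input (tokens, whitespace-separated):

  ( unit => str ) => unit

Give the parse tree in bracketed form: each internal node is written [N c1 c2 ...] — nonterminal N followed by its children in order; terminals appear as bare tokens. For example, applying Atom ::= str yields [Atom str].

Type
Atom => Type
( Type ) => Type
( Atom => Type ) => Type
( unit => Type ) => Type
( unit => Atom ) => Type
( unit => str ) => Type
( unit => str ) => Atom
( unit => str ) => unit

[Type [Atom ( [Type [Atom unit] => [Type [Atom str]]] )] => [Type [Atom unit]]]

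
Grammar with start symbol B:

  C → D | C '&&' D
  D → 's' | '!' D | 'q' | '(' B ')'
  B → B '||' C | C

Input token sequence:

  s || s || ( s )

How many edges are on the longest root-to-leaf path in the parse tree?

[B [B [B [C [D s]]] || [C [D s]]] || [C [D ( [B [C [D s]]] )]]]

6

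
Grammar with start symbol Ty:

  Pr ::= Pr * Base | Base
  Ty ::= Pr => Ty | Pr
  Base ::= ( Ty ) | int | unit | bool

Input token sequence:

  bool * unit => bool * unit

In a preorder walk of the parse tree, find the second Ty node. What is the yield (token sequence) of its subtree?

[Ty [Pr [Pr [Base bool]] * [Base unit]] => [Ty [Pr [Pr [Base bool]] * [Base unit]]]]

bool * unit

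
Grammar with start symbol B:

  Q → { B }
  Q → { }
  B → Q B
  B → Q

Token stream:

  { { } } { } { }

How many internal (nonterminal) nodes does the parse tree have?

[B [Q { [B [Q { }]] }] [B [Q { }] [B [Q { }]]]]

8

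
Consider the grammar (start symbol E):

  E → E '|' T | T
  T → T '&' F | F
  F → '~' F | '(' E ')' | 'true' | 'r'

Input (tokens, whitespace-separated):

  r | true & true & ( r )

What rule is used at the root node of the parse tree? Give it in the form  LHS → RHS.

E → E '|' T

[E [E [T [F r]]] | [T [T [T [F true]] & [F true]] & [F ( [E [T [F r]]] )]]]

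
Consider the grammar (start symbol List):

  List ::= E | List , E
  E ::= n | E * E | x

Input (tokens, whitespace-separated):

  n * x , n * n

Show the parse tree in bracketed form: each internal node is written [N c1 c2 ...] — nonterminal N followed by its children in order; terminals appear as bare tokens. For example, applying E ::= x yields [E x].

[List [List [E [E n] * [E x]]] , [E [E n] * [E n]]]

List
List , E
E , E
E * E , E
n * E , E
n * x , E
n * x , E * E
n * x , n * E
n * x , n * n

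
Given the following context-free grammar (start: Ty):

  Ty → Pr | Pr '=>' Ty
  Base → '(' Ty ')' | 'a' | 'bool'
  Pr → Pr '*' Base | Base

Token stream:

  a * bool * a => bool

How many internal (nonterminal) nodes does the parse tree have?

10

[Ty [Pr [Pr [Pr [Base a]] * [Base bool]] * [Base a]] => [Ty [Pr [Base bool]]]]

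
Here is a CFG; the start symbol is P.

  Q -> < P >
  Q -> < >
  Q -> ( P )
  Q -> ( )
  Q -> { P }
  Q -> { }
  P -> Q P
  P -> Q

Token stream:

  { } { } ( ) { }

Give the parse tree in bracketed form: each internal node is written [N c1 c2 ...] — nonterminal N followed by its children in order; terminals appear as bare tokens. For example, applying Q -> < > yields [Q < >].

[P [Q { }] [P [Q { }] [P [Q ( )] [P [Q { }]]]]]

P
Q P
{ } P
{ } Q P
{ } { } P
{ } { } Q P
{ } { } ( ) P
{ } { } ( ) Q
{ } { } ( ) { }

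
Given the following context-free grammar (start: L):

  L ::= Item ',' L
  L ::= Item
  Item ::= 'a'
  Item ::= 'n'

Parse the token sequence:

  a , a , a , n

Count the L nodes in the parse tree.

[L [Item a] , [L [Item a] , [L [Item a] , [L [Item n]]]]]

4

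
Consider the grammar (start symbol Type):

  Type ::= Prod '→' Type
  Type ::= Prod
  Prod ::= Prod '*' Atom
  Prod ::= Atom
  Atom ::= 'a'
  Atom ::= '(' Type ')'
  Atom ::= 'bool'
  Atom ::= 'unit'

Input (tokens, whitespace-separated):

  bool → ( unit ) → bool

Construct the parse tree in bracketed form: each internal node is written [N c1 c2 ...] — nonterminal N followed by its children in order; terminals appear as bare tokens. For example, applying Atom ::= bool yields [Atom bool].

[Type [Prod [Atom bool]] → [Type [Prod [Atom ( [Type [Prod [Atom unit]]] )]] → [Type [Prod [Atom bool]]]]]

Type
Prod → Type
Atom → Type
bool → Type
bool → Prod → Type
bool → Atom → Type
bool → ( Type ) → Type
bool → ( Prod ) → Type
bool → ( Atom ) → Type
bool → ( unit ) → Type
bool → ( unit ) → Prod
bool → ( unit ) → Atom
bool → ( unit ) → bool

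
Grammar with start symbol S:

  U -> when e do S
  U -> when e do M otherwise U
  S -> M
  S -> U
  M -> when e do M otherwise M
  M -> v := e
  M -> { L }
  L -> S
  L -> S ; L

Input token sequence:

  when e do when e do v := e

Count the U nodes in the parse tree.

[S [U when e do [S [U when e do [S [M v := e]]]]]]

2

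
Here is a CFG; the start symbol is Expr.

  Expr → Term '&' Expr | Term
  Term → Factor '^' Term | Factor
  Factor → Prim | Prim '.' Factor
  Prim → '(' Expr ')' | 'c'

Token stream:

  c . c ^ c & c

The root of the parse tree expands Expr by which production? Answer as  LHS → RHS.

[Expr [Term [Factor [Prim c] . [Factor [Prim c]]] ^ [Term [Factor [Prim c]]]] & [Expr [Term [Factor [Prim c]]]]]

Expr → Term '&' Expr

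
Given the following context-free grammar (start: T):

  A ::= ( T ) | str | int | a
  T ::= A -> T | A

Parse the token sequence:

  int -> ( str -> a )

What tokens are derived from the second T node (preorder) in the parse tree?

[T [A int] -> [T [A ( [T [A str] -> [T [A a]]] )]]]

( str -> a )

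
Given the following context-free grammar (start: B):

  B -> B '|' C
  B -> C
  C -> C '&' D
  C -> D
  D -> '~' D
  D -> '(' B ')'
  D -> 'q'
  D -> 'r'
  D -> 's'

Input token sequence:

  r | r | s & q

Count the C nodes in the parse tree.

[B [B [B [C [D r]]] | [C [D r]]] | [C [C [D s]] & [D q]]]

4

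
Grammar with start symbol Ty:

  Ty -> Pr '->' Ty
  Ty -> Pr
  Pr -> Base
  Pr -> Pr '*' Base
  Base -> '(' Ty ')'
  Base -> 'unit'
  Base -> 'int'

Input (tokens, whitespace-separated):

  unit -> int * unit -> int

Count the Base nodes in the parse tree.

[Ty [Pr [Base unit]] -> [Ty [Pr [Pr [Base int]] * [Base unit]] -> [Ty [Pr [Base int]]]]]

4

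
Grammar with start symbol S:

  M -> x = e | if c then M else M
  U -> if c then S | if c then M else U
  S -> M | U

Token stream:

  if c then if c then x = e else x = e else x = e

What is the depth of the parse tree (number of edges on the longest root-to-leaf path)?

4

[S [M if c then [M if c then [M x = e] else [M x = e]] else [M x = e]]]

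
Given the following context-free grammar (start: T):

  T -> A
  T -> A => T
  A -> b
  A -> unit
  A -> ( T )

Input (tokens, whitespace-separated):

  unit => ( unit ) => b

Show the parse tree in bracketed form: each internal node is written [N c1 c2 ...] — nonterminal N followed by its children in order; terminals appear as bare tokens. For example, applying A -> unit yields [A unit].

[T [A unit] => [T [A ( [T [A unit]] )] => [T [A b]]]]

T
A => T
unit => T
unit => A => T
unit => ( T ) => T
unit => ( A ) => T
unit => ( unit ) => T
unit => ( unit ) => A
unit => ( unit ) => b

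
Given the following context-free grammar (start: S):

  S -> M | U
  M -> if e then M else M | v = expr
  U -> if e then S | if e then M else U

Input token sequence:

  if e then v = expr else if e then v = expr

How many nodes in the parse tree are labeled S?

[S [U if e then [M v = expr] else [U if e then [S [M v = expr]]]]]

2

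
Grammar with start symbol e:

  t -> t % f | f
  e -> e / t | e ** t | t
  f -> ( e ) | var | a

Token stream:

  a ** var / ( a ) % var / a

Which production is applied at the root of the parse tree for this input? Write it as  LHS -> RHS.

[e [e [e [e [t [f a]]] ** [t [f var]]] / [t [t [f ( [e [t [f a]]] )]] % [f var]]] / [t [f a]]]

e -> e / t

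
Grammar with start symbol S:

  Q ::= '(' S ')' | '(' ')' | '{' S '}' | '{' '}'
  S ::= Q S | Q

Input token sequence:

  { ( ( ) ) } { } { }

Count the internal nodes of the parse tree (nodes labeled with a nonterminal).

10

[S [Q { [S [Q ( [S [Q ( )]] )]] }] [S [Q { }] [S [Q { }]]]]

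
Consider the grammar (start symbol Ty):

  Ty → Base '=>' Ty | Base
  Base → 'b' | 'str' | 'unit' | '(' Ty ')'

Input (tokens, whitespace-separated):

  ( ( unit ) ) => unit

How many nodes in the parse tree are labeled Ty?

[Ty [Base ( [Ty [Base ( [Ty [Base unit]] )]] )] => [Ty [Base unit]]]

4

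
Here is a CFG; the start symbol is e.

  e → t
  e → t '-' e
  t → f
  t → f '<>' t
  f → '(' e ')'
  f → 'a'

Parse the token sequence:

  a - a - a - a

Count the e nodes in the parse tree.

[e [t [f a]] - [e [t [f a]] - [e [t [f a]] - [e [t [f a]]]]]]

4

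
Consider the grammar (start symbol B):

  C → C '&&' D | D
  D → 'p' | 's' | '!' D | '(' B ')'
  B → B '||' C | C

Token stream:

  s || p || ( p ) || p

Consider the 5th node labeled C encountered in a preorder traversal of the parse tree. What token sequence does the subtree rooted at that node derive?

p

[B [B [B [B [C [D s]]] || [C [D p]]] || [C [D ( [B [C [D p]]] )]]] || [C [D p]]]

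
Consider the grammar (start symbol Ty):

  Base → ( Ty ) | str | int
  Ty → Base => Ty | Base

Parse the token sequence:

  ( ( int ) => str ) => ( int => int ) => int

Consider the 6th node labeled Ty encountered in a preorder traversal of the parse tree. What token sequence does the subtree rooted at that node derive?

[Ty [Base ( [Ty [Base ( [Ty [Base int]] )] => [Ty [Base str]]] )] => [Ty [Base ( [Ty [Base int] => [Ty [Base int]]] )] => [Ty [Base int]]]]

int => int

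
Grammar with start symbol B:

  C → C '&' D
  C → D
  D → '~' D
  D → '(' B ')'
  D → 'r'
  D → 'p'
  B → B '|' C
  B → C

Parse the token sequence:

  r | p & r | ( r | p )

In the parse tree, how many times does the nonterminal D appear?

6

[B [B [B [C [D r]]] | [C [C [D p]] & [D r]]] | [C [D ( [B [B [C [D r]]] | [C [D p]]] )]]]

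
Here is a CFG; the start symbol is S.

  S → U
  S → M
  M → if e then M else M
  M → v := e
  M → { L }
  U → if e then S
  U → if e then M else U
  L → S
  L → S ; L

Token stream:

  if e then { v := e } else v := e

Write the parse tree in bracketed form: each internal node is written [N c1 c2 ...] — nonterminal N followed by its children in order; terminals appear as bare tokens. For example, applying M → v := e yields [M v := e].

[S [M if e then [M { [L [S [M v := e]]] }] else [M v := e]]]

S
M
if e then M else M
if e then { L } else M
if e then { S } else M
if e then { M } else M
if e then { v := e } else M
if e then { v := e } else v := e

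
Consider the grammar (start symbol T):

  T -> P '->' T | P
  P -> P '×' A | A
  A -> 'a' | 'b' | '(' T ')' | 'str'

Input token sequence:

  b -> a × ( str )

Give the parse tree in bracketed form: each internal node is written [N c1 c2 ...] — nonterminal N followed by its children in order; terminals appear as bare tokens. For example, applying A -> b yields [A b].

[T [P [A b]] -> [T [P [P [A a]] × [A ( [T [P [A str]]] )]]]]

T
P -> T
A -> T
b -> T
b -> P
b -> P × A
b -> A × A
b -> a × A
b -> a × ( T )
b -> a × ( P )
b -> a × ( A )
b -> a × ( str )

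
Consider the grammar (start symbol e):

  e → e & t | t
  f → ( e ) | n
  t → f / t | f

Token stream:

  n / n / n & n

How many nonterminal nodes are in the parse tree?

[e [e [t [f n] / [t [f n] / [t [f n]]]]] & [t [f n]]]

10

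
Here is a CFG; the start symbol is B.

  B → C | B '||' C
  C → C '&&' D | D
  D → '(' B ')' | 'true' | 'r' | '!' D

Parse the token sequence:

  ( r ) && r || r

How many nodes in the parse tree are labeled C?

[B [B [C [C [D ( [B [C [D r]]] )]] && [D r]]] || [C [D r]]]

4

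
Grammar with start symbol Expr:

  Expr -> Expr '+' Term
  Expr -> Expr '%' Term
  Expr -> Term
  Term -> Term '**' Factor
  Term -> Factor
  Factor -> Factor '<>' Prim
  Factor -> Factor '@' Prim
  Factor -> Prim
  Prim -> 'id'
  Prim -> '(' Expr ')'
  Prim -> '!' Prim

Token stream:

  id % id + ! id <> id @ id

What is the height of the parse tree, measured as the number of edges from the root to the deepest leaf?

[Expr [Expr [Expr [Term [Factor [Prim id]]]] % [Term [Factor [Prim id]]]] + [Term [Factor [Factor [Factor [Prim ! [Prim id]]] <> [Prim id]] @ [Prim id]]]]

7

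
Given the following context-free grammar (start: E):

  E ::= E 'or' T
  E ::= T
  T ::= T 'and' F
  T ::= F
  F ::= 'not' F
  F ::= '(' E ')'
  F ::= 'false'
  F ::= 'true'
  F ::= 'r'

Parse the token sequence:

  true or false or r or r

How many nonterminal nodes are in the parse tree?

12

[E [E [E [E [T [F true]]] or [T [F false]]] or [T [F r]]] or [T [F r]]]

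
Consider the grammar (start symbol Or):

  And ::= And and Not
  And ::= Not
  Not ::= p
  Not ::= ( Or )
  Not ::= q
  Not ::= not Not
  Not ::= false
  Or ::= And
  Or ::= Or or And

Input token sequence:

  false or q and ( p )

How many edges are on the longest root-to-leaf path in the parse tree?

[Or [Or [And [Not false]]] or [And [And [Not q]] and [Not ( [Or [And [Not p]]] )]]]

6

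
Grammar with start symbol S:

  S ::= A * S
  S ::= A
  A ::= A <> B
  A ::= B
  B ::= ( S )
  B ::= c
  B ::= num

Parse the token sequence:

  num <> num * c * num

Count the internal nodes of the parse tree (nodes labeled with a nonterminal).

[S [A [A [B num]] <> [B num]] * [S [A [B c]] * [S [A [B num]]]]]

11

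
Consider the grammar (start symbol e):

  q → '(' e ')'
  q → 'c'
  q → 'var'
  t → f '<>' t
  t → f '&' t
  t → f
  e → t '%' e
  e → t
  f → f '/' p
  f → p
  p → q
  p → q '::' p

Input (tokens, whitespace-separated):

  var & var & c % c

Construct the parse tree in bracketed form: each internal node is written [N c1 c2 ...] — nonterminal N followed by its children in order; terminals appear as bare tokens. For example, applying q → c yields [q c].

e
t % e
f & t % e
p & t % e
q & t % e
var & t % e
var & f & t % e
var & p & t % e
var & q & t % e
var & var & t % e
var & var & f % e
var & var & p % e
var & var & q % e
var & var & c % e
var & var & c % t
var & var & c % f
var & var & c % p
var & var & c % q
var & var & c % c

[e [t [f [p [q var]]] & [t [f [p [q var]]] & [t [f [p [q c]]]]]] % [e [t [f [p [q c]]]]]]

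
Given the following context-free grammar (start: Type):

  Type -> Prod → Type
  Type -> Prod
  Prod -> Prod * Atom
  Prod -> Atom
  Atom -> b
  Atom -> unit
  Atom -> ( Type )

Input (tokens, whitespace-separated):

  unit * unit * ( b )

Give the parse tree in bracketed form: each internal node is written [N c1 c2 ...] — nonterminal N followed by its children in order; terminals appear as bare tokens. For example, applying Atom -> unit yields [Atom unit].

[Type [Prod [Prod [Prod [Atom unit]] * [Atom unit]] * [Atom ( [Type [Prod [Atom b]]] )]]]

Type
Prod
Prod * Atom
Prod * Atom * Atom
Atom * Atom * Atom
unit * Atom * Atom
unit * unit * Atom
unit * unit * ( Type )
unit * unit * ( Prod )
unit * unit * ( Atom )
unit * unit * ( b )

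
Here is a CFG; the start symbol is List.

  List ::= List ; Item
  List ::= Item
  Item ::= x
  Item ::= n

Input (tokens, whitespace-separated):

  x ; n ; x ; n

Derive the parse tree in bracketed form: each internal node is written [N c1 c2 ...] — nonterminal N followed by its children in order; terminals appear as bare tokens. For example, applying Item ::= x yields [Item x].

[List [List [List [List [Item x]] ; [Item n]] ; [Item x]] ; [Item n]]

List
List ; Item
List ; Item ; Item
List ; Item ; Item ; Item
Item ; Item ; Item ; Item
x ; Item ; Item ; Item
x ; n ; Item ; Item
x ; n ; x ; Item
x ; n ; x ; n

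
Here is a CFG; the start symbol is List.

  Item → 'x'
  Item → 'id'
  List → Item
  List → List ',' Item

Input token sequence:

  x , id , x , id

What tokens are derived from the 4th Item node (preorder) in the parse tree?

id

[List [List [List [List [Item x]] , [Item id]] , [Item x]] , [Item id]]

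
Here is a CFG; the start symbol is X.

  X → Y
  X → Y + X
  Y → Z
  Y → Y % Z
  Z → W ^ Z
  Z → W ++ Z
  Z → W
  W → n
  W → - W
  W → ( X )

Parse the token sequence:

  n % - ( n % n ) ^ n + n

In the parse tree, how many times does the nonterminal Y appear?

5

[X [Y [Y [Z [W n]]] % [Z [W - [W ( [X [Y [Y [Z [W n]]] % [Z [W n]]]] )]] ^ [Z [W n]]]] + [X [Y [Z [W n]]]]]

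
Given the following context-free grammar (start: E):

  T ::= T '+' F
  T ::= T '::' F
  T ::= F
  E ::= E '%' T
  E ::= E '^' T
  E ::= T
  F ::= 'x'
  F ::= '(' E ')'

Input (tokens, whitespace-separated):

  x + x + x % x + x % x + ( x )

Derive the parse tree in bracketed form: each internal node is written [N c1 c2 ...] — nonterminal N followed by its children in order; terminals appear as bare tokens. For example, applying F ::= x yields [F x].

[E [E [E [T [T [T [F x]] + [F x]] + [F x]]] % [T [T [F x]] + [F x]]] % [T [T [F x]] + [F ( [E [T [F x]]] )]]]

E
E % T
E % T % T
T % T % T
T + F % T % T
T + F + F % T % T
F + F + F % T % T
x + F + F % T % T
x + x + F % T % T
x + x + x % T % T
x + x + x % T + F % T
x + x + x % F + F % T
x + x + x % x + F % T
x + x + x % x + x % T
x + x + x % x + x % T + F
x + x + x % x + x % F + F
x + x + x % x + x % x + F
x + x + x % x + x % x + ( E )
x + x + x % x + x % x + ( T )
x + x + x % x + x % x + ( F )
x + x + x % x + x % x + ( x )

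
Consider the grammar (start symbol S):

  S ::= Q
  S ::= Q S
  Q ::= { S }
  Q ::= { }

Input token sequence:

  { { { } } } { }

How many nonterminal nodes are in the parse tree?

[S [Q { [S [Q { [S [Q { }]] }]] }] [S [Q { }]]]

8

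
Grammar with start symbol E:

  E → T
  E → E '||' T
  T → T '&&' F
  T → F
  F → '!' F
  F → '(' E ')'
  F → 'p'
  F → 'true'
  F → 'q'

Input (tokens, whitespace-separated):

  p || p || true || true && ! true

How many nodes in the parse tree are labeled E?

4

[E [E [E [E [T [F p]]] || [T [F p]]] || [T [F true]]] || [T [T [F true]] && [F ! [F true]]]]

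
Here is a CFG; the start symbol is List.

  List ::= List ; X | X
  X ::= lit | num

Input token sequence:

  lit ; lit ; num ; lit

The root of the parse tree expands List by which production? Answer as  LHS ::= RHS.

List ::= List ; X

[List [List [List [List [X lit]] ; [X lit]] ; [X num]] ; [X lit]]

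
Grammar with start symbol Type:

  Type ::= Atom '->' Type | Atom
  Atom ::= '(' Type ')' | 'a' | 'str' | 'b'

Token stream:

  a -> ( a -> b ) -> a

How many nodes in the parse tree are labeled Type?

5

[Type [Atom a] -> [Type [Atom ( [Type [Atom a] -> [Type [Atom b]]] )] -> [Type [Atom a]]]]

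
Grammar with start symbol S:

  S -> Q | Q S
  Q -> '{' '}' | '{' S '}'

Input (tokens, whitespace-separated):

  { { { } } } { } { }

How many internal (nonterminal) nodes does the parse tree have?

[S [Q { [S [Q { [S [Q { }]] }]] }] [S [Q { }] [S [Q { }]]]]

10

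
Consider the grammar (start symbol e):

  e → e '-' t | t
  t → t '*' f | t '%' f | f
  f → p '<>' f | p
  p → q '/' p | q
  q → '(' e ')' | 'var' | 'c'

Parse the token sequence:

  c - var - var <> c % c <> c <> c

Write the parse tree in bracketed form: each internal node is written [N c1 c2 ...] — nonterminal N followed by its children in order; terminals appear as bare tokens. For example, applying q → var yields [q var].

[e [e [e [t [f [p [q c]]]]] - [t [f [p [q var]]]]] - [t [t [f [p [q var]] <> [f [p [q c]]]]] % [f [p [q c]] <> [f [p [q c]] <> [f [p [q c]]]]]]]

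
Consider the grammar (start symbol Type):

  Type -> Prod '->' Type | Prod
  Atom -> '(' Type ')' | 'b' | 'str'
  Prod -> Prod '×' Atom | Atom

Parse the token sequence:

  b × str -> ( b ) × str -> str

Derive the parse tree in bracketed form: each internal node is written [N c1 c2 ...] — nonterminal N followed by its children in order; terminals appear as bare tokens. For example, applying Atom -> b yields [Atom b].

Type
Prod -> Type
Prod × Atom -> Type
Atom × Atom -> Type
b × Atom -> Type
b × str -> Type
b × str -> Prod -> Type
b × str -> Prod × Atom -> Type
b × str -> Atom × Atom -> Type
b × str -> ( Type ) × Atom -> Type
b × str -> ( Prod ) × Atom -> Type
b × str -> ( Atom ) × Atom -> Type
b × str -> ( b ) × Atom -> Type
b × str -> ( b ) × str -> Type
b × str -> ( b ) × str -> Prod
b × str -> ( b ) × str -> Atom
b × str -> ( b ) × str -> str

[Type [Prod [Prod [Atom b]] × [Atom str]] -> [Type [Prod [Prod [Atom ( [Type [Prod [Atom b]]] )]] × [Atom str]] -> [Type [Prod [Atom str]]]]]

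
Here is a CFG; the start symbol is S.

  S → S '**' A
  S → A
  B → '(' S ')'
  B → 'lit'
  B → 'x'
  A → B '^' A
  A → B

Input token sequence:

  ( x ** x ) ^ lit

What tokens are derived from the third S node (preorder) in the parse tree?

[S [A [B ( [S [S [A [B x]]] ** [A [B x]]] )] ^ [A [B lit]]]]

x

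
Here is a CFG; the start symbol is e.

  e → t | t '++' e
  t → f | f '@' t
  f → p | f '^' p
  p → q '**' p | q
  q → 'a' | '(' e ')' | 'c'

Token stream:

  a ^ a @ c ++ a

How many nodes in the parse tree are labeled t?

3

[e [t [f [f [p [q a]]] ^ [p [q a]]] @ [t [f [p [q c]]]]] ++ [e [t [f [p [q a]]]]]]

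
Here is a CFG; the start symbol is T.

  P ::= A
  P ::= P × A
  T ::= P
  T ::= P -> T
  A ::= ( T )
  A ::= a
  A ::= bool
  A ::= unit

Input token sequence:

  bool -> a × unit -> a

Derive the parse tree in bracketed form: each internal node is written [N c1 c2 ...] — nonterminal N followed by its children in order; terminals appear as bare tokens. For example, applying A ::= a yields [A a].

T
P -> T
A -> T
bool -> T
bool -> P -> T
bool -> P × A -> T
bool -> A × A -> T
bool -> a × A -> T
bool -> a × unit -> T
bool -> a × unit -> P
bool -> a × unit -> A
bool -> a × unit -> a

[T [P [A bool]] -> [T [P [P [A a]] × [A unit]] -> [T [P [A a]]]]]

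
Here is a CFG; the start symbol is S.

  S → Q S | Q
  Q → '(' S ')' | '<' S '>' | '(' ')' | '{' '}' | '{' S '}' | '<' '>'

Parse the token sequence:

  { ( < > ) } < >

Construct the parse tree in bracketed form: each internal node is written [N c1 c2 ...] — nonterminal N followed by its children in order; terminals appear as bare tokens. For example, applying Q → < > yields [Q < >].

[S [Q { [S [Q ( [S [Q < >]] )]] }] [S [Q < >]]]

S
Q S
{ S } S
{ Q } S
{ ( S ) } S
{ ( Q ) } S
{ ( < > ) } S
{ ( < > ) } Q
{ ( < > ) } < >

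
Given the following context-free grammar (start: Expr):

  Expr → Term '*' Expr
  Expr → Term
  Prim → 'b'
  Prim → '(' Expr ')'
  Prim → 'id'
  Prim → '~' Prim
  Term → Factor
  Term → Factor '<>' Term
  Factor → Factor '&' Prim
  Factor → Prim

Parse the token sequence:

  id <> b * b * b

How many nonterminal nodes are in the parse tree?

15

[Expr [Term [Factor [Prim id]] <> [Term [Factor [Prim b]]]] * [Expr [Term [Factor [Prim b]]] * [Expr [Term [Factor [Prim b]]]]]]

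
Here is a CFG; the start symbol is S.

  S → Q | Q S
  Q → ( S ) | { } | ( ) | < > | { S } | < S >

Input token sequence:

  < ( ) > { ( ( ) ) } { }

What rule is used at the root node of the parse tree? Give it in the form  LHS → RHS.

[S [Q < [S [Q ( )]] >] [S [Q { [S [Q ( [S [Q ( )]] )]] }] [S [Q { }]]]]

S → Q S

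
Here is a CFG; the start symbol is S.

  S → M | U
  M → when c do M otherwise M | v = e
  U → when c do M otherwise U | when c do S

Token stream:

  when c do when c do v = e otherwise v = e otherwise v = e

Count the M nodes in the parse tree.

[S [M when c do [M when c do [M v = e] otherwise [M v = e]] otherwise [M v = e]]]

5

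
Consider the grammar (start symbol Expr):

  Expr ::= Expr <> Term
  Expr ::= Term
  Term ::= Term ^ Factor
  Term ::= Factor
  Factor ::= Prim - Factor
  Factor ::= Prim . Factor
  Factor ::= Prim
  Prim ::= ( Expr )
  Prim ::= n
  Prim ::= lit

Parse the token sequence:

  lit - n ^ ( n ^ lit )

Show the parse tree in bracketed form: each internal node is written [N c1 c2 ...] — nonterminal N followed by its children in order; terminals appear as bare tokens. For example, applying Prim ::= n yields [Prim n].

[Expr [Term [Term [Factor [Prim lit] - [Factor [Prim n]]]] ^ [Factor [Prim ( [Expr [Term [Term [Factor [Prim n]]] ^ [Factor [Prim lit]]]] )]]]]

Expr
Term
Term ^ Factor
Factor ^ Factor
Prim - Factor ^ Factor
lit - Factor ^ Factor
lit - Prim ^ Factor
lit - n ^ Factor
lit - n ^ Prim
lit - n ^ ( Expr )
lit - n ^ ( Term )
lit - n ^ ( Term ^ Factor )
lit - n ^ ( Factor ^ Factor )
lit - n ^ ( Prim ^ Factor )
lit - n ^ ( n ^ Factor )
lit - n ^ ( n ^ Prim )
lit - n ^ ( n ^ lit )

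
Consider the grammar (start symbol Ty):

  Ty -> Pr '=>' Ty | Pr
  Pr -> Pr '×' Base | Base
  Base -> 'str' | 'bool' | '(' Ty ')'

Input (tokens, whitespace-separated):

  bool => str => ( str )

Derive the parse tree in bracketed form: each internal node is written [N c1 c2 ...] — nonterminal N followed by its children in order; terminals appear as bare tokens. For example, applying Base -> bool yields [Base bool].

Ty
Pr => Ty
Base => Ty
bool => Ty
bool => Pr => Ty
bool => Base => Ty
bool => str => Ty
bool => str => Pr
bool => str => Base
bool => str => ( Ty )
bool => str => ( Pr )
bool => str => ( Base )
bool => str => ( str )

[Ty [Pr [Base bool]] => [Ty [Pr [Base str]] => [Ty [Pr [Base ( [Ty [Pr [Base str]]] )]]]]]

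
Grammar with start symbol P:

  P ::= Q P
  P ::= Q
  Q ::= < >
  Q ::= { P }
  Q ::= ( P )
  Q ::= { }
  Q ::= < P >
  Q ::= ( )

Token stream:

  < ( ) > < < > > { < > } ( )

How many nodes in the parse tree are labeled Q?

[P [Q < [P [Q ( )]] >] [P [Q < [P [Q < >]] >] [P [Q { [P [Q < >]] }] [P [Q ( )]]]]]

7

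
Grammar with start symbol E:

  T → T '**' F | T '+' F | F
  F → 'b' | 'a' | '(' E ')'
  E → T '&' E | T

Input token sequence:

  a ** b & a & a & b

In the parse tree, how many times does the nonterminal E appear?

4

[E [T [T [F a]] ** [F b]] & [E [T [F a]] & [E [T [F a]] & [E [T [F b]]]]]]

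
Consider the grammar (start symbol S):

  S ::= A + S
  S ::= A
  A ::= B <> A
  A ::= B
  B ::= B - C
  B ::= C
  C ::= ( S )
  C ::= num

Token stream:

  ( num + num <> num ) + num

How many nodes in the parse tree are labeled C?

5

[S [A [B [C ( [S [A [B [C num]]] + [S [A [B [C num]] <> [A [B [C num]]]]]] )]]] + [S [A [B [C num]]]]]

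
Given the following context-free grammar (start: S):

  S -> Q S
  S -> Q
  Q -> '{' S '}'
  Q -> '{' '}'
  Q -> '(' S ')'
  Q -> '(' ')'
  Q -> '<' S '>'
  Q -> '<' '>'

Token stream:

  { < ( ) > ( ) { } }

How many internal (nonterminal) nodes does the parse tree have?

10

[S [Q { [S [Q < [S [Q ( )]] >] [S [Q ( )] [S [Q { }]]]] }]]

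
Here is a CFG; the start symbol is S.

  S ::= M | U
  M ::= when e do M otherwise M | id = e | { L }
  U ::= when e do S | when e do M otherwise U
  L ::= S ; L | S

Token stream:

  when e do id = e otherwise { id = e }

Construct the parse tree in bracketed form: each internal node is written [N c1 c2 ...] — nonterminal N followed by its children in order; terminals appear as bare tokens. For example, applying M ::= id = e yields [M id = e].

S
M
when e do M otherwise M
when e do id = e otherwise M
when e do id = e otherwise { L }
when e do id = e otherwise { S }
when e do id = e otherwise { M }
when e do id = e otherwise { id = e }

[S [M when e do [M id = e] otherwise [M { [L [S [M id = e]]] }]]]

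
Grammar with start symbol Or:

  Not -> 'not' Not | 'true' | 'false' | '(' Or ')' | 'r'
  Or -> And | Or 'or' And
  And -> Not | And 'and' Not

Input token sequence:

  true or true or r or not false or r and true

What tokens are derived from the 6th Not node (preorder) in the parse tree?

r

[Or [Or [Or [Or [Or [And [Not true]]] or [And [Not true]]] or [And [Not r]]] or [And [Not not [Not false]]]] or [And [And [Not r]] and [Not true]]]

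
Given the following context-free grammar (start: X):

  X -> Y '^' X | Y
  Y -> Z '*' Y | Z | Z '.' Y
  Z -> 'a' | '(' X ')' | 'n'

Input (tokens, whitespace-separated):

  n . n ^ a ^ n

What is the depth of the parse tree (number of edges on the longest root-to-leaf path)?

[X [Y [Z n] . [Y [Z n]]] ^ [X [Y [Z a]] ^ [X [Y [Z n]]]]]

5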